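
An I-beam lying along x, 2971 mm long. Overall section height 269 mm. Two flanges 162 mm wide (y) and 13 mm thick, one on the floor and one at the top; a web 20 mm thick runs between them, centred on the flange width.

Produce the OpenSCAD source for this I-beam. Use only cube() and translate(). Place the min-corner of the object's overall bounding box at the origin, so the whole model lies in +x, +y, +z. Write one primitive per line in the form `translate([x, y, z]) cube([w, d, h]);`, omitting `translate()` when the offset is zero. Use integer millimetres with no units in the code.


cube([2971, 162, 13]);
translate([0, 71, 13]) cube([2971, 20, 243]);
translate([0, 0, 256]) cube([2971, 162, 13]);


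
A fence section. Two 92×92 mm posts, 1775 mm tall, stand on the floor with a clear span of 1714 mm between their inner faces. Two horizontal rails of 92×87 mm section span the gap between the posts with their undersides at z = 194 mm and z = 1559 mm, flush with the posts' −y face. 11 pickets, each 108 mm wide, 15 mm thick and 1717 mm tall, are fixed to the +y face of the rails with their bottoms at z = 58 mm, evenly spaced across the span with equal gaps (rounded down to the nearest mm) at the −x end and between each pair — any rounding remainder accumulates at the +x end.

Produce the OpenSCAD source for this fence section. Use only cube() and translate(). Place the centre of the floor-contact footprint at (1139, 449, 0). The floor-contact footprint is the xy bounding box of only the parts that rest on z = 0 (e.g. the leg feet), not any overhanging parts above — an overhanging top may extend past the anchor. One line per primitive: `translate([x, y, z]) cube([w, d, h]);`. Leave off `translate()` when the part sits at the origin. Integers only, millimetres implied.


translate([190, 403, 0]) cube([92, 92, 1775]);
translate([1996, 403, 0]) cube([92, 92, 1775]);
translate([282, 403, 194]) cube([1714, 92, 87]);
translate([282, 403, 1559]) cube([1714, 92, 87]);
translate([325, 495, 58]) cube([108, 15, 1717]);
translate([476, 495, 58]) cube([108, 15, 1717]);
translate([627, 495, 58]) cube([108, 15, 1717]);
translate([778, 495, 58]) cube([108, 15, 1717]);
translate([929, 495, 58]) cube([108, 15, 1717]);
translate([1080, 495, 58]) cube([108, 15, 1717]);
translate([1231, 495, 58]) cube([108, 15, 1717]);
translate([1382, 495, 58]) cube([108, 15, 1717]);
translate([1533, 495, 58]) cube([108, 15, 1717]);
translate([1684, 495, 58]) cube([108, 15, 1717]);
translate([1835, 495, 58]) cube([108, 15, 1717]);


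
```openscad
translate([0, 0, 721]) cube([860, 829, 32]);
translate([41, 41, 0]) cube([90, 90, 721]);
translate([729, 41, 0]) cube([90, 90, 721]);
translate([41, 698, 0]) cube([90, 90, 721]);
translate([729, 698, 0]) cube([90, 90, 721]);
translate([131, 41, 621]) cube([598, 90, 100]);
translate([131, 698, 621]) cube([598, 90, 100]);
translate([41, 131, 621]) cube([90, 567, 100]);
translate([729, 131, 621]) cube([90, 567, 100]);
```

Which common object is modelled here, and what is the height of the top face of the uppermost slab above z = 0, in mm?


A table. The table height is 753 mm.

A 860×829×32 slab sits at z = 721 on four 90 mm square posts — a table. The top surface is at 721 + 32 = 753 mm.


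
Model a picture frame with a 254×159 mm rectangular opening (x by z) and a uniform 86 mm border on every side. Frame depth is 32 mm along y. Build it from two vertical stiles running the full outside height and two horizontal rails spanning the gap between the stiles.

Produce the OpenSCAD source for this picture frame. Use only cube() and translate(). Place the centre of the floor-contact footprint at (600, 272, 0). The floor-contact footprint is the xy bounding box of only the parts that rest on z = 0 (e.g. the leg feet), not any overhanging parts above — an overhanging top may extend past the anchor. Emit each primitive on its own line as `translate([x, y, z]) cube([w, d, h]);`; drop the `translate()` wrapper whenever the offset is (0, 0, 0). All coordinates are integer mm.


translate([387, 256, 0]) cube([86, 32, 331]);
translate([727, 256, 0]) cube([86, 32, 331]);
translate([473, 256, 0]) cube([254, 32, 86]);
translate([473, 256, 245]) cube([254, 32, 86]);


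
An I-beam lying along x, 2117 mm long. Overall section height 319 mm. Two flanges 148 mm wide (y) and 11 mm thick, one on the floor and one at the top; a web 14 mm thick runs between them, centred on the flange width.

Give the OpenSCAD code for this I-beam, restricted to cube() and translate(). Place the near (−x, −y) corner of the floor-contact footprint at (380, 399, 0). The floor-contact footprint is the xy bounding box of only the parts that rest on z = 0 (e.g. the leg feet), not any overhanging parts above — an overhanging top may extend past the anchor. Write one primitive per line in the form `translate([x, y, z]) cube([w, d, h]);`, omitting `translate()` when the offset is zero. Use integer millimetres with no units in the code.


translate([380, 399, 0]) cube([2117, 148, 11]);
translate([380, 466, 11]) cube([2117, 14, 297]);
translate([380, 399, 308]) cube([2117, 148, 11]);


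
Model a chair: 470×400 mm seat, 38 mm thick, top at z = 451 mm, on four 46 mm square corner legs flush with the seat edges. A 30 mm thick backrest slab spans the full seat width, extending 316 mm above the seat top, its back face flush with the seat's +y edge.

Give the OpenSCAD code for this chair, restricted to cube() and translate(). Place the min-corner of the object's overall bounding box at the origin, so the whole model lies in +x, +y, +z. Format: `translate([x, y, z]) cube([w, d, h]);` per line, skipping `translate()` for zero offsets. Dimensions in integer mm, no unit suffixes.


// leg_h = 451 - 38 = 413
translate([0, 0, 413]) cube([470, 400, 38]);
cube([46, 46, 413]);
translate([424, 0, 0]) cube([46, 46, 413]);
translate([0, 354, 0]) cube([46, 46, 413]);
translate([424, 354, 0]) cube([46, 46, 413]);
translate([0, 370, 451]) cube([470, 30, 316]);


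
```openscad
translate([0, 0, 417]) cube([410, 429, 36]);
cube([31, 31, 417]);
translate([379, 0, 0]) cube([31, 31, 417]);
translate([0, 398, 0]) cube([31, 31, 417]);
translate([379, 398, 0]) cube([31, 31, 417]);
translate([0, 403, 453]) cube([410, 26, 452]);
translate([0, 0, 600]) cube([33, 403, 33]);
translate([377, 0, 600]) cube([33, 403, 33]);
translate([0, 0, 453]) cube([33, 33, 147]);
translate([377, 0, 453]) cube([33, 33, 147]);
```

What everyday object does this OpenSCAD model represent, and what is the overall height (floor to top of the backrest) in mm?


A chair. The overall height is 905 mm.

A slab on four corner posts with a tall panel at the back — a chair. The seat slab sits at z = 417 with thickness 36, and the 452 mm backrest starts at the seat top, so the overall height is 417 + 36 + 452 = 905 mm.


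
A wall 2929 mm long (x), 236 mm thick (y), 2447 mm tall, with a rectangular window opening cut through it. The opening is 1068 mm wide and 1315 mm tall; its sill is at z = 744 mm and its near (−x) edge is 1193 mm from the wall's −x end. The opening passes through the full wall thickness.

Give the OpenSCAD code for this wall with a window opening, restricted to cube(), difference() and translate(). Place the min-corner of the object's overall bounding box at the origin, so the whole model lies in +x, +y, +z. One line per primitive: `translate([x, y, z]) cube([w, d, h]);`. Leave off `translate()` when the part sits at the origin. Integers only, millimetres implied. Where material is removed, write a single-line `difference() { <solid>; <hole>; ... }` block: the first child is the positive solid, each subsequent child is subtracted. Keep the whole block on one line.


difference() { cube([2929, 236, 2447]); translate([1193, 0, 744]) cube([1068, 236, 1315]); }


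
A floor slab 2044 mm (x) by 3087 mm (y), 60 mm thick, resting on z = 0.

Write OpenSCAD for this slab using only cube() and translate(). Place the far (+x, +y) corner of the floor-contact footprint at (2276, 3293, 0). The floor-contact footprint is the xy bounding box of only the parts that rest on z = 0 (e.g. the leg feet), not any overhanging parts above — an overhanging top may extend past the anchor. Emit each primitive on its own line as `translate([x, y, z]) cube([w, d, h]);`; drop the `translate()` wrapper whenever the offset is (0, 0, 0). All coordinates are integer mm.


translate([232, 206, 0]) cube([2044, 3087, 60]);


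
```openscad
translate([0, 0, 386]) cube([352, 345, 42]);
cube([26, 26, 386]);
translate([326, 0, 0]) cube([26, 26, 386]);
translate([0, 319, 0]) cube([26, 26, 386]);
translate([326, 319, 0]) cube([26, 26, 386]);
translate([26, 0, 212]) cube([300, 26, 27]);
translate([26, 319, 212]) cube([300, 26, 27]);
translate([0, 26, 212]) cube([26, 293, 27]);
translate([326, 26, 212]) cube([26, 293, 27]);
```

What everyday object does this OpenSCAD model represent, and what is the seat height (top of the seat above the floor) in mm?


A stool. The seat height is 428 mm.

A 352×345×42 slab at z = 386 on four corner posts — a stool. The seat top is 386 + 42 = 428 mm.


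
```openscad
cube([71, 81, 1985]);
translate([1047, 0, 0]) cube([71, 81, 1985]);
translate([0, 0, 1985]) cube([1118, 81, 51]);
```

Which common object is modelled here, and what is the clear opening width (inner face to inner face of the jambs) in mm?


A door frame. The clear opening width is 976 mm.

Two 1985 mm tall posts with a header on top — a door frame. The left jamb is 71 mm wide at x = 0; the right jamb starts at x = 1047. The clear opening is 1047 − 71 = 976 mm.


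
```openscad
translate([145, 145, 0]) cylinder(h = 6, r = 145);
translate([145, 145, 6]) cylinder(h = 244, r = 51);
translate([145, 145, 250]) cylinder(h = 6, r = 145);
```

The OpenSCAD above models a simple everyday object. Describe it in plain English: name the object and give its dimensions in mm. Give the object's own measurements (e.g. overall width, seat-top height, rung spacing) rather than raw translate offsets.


A spool: two coaxial disc flanges of radius 145 mm and thickness 6 mm, joined by a core cylinder of radius 51 mm and height 244 mm. The lower flange rests on z = 0 and the three cylinders share a vertical axis.


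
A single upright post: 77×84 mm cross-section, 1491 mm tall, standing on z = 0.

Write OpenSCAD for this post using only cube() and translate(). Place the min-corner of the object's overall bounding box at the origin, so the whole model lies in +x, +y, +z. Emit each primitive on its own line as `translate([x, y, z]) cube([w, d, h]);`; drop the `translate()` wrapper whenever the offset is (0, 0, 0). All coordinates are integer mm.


cube([77, 84, 1491]);


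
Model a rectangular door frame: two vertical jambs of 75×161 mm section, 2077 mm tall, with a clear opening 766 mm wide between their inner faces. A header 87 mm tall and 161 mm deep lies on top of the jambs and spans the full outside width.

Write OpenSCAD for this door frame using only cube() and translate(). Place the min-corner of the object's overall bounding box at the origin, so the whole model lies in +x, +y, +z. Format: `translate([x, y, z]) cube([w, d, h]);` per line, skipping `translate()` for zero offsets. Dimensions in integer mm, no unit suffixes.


cube([75, 161, 2077]);
translate([841, 0, 0]) cube([75, 161, 2077]);
translate([0, 0, 2077]) cube([916, 161, 87]);


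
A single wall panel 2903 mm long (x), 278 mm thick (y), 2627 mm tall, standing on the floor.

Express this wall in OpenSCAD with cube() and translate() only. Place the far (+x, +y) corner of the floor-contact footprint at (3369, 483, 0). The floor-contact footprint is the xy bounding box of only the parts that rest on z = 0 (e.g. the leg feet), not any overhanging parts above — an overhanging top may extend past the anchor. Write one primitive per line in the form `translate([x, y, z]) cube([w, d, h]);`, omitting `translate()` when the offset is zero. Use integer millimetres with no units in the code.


translate([466, 205, 0]) cube([2903, 278, 2627]);


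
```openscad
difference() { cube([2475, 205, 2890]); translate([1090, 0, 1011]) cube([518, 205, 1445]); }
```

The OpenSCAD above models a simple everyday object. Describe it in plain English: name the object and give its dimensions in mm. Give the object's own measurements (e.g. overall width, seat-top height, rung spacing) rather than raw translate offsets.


A wall 2475 mm long (x), 205 mm thick (y), 2890 mm tall, with a rectangular window opening cut through it. The opening is 518 mm wide and 1445 mm tall; its sill is at z = 1011 mm and its near (−x) edge is 1090 mm from the wall's −x end. The opening passes through the full wall thickness.


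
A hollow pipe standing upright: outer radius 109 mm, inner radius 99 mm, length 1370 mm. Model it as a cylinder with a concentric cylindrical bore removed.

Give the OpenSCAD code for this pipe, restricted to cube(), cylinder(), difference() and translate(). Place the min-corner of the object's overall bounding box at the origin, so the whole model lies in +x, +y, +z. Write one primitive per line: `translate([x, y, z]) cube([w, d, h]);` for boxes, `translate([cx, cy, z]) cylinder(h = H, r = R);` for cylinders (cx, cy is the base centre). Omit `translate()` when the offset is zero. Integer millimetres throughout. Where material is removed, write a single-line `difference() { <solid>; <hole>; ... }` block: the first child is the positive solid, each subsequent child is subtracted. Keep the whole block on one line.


difference() { translate([109, 109, 0]) cylinder(h = 1370, r = 109); translate([109, 109, 0]) cylinder(h = 1370, r = 99); }


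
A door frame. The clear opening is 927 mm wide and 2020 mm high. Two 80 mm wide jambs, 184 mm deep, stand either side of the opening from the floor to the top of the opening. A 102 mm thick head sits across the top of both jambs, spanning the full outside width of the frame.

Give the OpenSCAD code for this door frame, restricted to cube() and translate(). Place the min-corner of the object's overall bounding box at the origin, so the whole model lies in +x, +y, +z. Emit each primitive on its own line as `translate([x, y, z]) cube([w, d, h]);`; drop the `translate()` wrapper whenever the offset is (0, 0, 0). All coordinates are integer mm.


cube([80, 184, 2020]);
translate([1007, 0, 0]) cube([80, 184, 2020]);
translate([0, 0, 2020]) cube([1087, 184, 102]);


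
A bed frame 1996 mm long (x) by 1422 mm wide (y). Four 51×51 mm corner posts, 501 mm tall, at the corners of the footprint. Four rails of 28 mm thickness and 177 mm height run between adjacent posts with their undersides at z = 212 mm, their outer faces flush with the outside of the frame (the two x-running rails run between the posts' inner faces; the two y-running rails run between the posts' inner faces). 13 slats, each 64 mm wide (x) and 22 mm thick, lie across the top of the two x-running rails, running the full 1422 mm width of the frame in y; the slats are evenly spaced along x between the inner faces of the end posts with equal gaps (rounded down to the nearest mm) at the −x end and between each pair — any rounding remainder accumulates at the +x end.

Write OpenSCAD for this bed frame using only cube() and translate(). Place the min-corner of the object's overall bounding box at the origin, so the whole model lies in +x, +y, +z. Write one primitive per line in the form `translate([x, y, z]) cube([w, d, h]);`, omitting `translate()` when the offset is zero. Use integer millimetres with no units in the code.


cube([51, 51, 501]);
translate([0, 1371, 0]) cube([51, 51, 501]);
translate([1945, 0, 0]) cube([51, 51, 501]);
translate([1945, 1371, 0]) cube([51, 51, 501]);
translate([51, 0, 212]) cube([1894, 28, 177]);
translate([51, 1394, 212]) cube([1894, 28, 177]);
translate([0, 51, 212]) cube([28, 1320, 177]);
translate([1968, 51, 212]) cube([28, 1320, 177]);
translate([126, 0, 389]) cube([64, 1422, 22]);
translate([265, 0, 389]) cube([64, 1422, 22]);
translate([404, 0, 389]) cube([64, 1422, 22]);
translate([543, 0, 389]) cube([64, 1422, 22]);
translate([682, 0, 389]) cube([64, 1422, 22]);
translate([821, 0, 389]) cube([64, 1422, 22]);
translate([960, 0, 389]) cube([64, 1422, 22]);
translate([1099, 0, 389]) cube([64, 1422, 22]);
translate([1238, 0, 389]) cube([64, 1422, 22]);
translate([1377, 0, 389]) cube([64, 1422, 22]);
translate([1516, 0, 389]) cube([64, 1422, 22]);
translate([1655, 0, 389]) cube([64, 1422, 22]);
translate([1794, 0, 389]) cube([64, 1422, 22]);


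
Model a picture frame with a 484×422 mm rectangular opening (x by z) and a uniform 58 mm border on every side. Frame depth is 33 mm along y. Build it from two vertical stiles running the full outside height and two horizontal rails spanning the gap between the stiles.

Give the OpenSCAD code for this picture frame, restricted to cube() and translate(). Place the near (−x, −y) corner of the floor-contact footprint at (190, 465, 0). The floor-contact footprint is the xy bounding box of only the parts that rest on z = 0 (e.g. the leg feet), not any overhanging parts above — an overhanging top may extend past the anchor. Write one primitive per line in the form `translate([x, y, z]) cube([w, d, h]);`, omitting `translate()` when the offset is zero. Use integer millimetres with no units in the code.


translate([190, 465, 0]) cube([58, 33, 538]);
translate([732, 465, 0]) cube([58, 33, 538]);
translate([248, 465, 0]) cube([484, 33, 58]);
translate([248, 465, 480]) cube([484, 33, 58]);


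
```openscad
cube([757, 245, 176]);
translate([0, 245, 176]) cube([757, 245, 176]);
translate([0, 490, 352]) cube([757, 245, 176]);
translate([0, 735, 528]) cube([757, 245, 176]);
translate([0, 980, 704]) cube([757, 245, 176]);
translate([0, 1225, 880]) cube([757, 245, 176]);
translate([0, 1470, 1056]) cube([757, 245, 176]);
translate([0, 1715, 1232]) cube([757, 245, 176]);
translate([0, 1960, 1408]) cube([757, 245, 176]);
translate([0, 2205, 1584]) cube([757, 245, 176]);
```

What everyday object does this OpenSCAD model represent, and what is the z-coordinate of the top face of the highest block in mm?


A staircase. The total rise is 1760 mm.

10 identical blocks, each offset up and back from the previous — a staircase. Each step is 176 mm tall and there are 10 of them, so the total rise is 10 × 176 = 1760 mm.


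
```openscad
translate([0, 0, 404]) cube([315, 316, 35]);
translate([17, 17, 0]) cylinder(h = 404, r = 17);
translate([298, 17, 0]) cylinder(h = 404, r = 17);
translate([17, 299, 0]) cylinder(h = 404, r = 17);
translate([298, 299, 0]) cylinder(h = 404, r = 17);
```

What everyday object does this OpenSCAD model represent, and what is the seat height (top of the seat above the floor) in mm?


A stool. The seat height is 439 mm.

A 315×316×35 slab at z = 404 on four corner cylinders — a stool. The seat top is 404 + 35 = 439 mm.


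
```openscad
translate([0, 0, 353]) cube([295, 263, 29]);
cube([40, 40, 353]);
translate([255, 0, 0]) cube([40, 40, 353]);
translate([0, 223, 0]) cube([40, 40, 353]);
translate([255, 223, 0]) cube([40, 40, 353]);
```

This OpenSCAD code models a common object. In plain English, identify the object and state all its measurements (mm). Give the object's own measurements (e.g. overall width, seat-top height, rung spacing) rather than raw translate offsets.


A four-legged stool. The seat is a 295×263×29 mm slab whose top surface is at z = 382 mm; four square legs, each 40×40 mm in cross-section, run from the floor (z = 0) to the underside of the seat, each flush with a corner of the seat.


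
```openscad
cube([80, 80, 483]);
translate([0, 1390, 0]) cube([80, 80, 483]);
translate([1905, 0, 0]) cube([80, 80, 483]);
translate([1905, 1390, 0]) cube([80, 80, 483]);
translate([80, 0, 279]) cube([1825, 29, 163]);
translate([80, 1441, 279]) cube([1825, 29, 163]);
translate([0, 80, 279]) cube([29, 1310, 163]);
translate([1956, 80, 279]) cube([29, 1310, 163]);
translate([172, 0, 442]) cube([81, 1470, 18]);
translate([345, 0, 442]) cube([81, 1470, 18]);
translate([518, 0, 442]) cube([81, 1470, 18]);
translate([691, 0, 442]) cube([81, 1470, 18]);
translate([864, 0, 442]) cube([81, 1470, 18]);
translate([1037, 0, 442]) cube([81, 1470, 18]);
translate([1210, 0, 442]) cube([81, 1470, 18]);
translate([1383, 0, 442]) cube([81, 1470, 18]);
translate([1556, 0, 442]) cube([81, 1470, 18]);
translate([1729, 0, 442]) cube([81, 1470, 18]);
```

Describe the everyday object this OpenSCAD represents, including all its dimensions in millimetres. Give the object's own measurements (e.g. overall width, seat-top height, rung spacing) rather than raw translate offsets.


A bed frame 1985 mm long (x) by 1470 mm wide (y). Four 80×80 mm corner posts, 483 mm tall, at the corners of the footprint. Four rails of 29 mm thickness and 163 mm height run between adjacent posts with their undersides at z = 279 mm, their outer faces flush with the outside of the frame (the two x-running rails run between the posts' inner faces; the two y-running rails run between the posts' inner faces). 10 slats, each 81 mm wide (x) and 18 mm thick, lie across the top of the two x-running rails, running the full 1470 mm width of the frame in y; along x they sit between the end posts with a 92 mm gap after the −x posts and between neighbouring slats, leaving 95 mm before the +x posts.


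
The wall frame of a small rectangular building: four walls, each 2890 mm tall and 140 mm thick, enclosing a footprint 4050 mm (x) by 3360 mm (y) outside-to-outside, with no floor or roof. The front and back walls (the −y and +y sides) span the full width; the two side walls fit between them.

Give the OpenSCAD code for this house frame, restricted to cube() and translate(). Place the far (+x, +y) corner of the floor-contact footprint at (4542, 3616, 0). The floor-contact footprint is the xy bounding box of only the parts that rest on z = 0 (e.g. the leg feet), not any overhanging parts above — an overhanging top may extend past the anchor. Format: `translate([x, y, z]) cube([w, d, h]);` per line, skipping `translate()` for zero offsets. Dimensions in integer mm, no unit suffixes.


translate([492, 256, 0]) cube([4050, 140, 2890]);
translate([492, 3476, 0]) cube([4050, 140, 2890]);
translate([492, 396, 0]) cube([140, 3080, 2890]);
translate([4402, 396, 0]) cube([140, 3080, 2890]);


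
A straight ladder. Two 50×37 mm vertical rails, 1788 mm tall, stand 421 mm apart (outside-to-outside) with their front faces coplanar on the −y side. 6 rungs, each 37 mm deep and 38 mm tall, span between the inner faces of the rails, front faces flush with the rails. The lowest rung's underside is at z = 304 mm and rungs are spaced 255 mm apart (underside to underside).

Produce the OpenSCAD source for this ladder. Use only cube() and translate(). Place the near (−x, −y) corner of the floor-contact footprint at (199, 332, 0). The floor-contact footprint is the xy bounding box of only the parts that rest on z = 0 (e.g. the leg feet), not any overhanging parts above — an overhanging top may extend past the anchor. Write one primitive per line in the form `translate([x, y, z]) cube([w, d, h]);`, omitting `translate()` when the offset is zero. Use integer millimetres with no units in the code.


translate([199, 332, 0]) cube([50, 37, 1788]);
translate([570, 332, 0]) cube([50, 37, 1788]);
translate([249, 332, 304]) cube([321, 37, 38]);
translate([249, 332, 559]) cube([321, 37, 38]);
translate([249, 332, 814]) cube([321, 37, 38]);
translate([249, 332, 1069]) cube([321, 37, 38]);
translate([249, 332, 1324]) cube([321, 37, 38]);
translate([249, 332, 1579]) cube([321, 37, 38]);


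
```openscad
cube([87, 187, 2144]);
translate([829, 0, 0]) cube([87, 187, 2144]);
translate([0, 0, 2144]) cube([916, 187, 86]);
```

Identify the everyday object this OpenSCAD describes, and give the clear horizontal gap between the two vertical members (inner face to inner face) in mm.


A door frame. The clear opening width is 742 mm.

Two 2144 mm tall posts with a header on top — a door frame. The left jamb is 87 mm wide at x = 0; the right jamb starts at x = 829. The clear opening is 829 − 87 = 742 mm.


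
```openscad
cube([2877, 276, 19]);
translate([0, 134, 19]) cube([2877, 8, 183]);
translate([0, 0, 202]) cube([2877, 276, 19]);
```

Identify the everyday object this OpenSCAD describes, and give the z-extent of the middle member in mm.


An I-beam. The web height is 183 mm.

Two wide flanges with a thin centred web — an I-beam. Overall 221 mm minus two 19 mm flanges gives a web of 221 − 2·19 = 183 mm.


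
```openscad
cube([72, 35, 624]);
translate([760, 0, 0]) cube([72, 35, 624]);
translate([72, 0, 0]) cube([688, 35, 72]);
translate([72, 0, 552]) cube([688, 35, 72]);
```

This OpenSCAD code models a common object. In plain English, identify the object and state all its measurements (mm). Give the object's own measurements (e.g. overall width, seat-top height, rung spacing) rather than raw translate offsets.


A rectangular picture frame lying in the x–z plane (depth along y). The opening is 688 mm wide (x) by 480 mm tall (z), surrounded by a border 72 mm wide on all four sides. The frame is 35 mm deep and is made of two full-height vertical stiles with two horizontal rails fitted between them.


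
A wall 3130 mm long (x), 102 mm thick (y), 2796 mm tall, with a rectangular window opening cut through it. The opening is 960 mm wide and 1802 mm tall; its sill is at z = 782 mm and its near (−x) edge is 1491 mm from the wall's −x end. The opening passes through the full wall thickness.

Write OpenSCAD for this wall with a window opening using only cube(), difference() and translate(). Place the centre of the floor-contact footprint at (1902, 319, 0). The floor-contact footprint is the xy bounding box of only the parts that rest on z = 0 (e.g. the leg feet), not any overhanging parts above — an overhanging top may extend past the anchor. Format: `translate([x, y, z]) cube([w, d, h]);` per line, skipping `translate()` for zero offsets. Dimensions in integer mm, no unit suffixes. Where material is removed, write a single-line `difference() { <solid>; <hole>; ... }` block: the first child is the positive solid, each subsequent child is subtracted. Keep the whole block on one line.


difference() { translate([337, 268, 0]) cube([3130, 102, 2796]); translate([1828, 268, 782]) cube([960, 102, 1802]); }


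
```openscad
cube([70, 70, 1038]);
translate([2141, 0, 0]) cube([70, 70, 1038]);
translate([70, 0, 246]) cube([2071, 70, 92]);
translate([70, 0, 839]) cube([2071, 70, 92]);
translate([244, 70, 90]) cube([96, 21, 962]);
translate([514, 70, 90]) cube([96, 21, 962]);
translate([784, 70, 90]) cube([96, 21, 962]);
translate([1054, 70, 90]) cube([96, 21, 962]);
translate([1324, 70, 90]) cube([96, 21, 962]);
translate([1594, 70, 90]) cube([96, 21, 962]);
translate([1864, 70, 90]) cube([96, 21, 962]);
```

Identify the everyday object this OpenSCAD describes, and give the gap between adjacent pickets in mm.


A fence section. The picket gap is 174 mm.

Two posts, two rails, 7 pickets — a fence section. Span 2071 mm holds 7 pickets of 96 mm with 8 equal gaps: ⌊(2071 − 7·96) / 8⌋ = 174 mm.


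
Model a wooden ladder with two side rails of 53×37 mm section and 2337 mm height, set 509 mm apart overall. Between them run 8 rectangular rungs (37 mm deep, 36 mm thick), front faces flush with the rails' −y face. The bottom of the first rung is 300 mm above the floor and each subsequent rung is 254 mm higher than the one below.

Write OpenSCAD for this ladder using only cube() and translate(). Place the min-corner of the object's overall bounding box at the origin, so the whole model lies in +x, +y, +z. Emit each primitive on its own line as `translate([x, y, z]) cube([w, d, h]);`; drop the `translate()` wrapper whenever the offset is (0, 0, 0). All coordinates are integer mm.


// rung span = 509 - 2*53 = 403
// rung[k] z = 300 + k*254
cube([53, 37, 2337]);
translate([456, 0, 0]) cube([53, 37, 2337]);
translate([53, 0, 300]) cube([403, 37, 36]);
translate([53, 0, 554]) cube([403, 37, 36]);
translate([53, 0, 808]) cube([403, 37, 36]);
translate([53, 0, 1062]) cube([403, 37, 36]);
translate([53, 0, 1316]) cube([403, 37, 36]);
translate([53, 0, 1570]) cube([403, 37, 36]);
translate([53, 0, 1824]) cube([403, 37, 36]);
translate([53, 0, 2078]) cube([403, 37, 36]);


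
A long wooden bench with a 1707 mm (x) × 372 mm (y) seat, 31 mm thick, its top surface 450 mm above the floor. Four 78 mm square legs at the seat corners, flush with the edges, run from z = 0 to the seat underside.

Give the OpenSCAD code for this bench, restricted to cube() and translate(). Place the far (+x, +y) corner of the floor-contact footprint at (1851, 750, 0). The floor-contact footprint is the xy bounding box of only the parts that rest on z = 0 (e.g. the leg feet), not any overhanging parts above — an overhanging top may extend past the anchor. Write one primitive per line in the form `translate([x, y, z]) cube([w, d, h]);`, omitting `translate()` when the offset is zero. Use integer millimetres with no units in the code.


translate([144, 378, 419]) cube([1707, 372, 31]);
translate([144, 378, 0]) cube([78, 78, 419]);
translate([144, 672, 0]) cube([78, 78, 419]);
translate([1773, 378, 0]) cube([78, 78, 419]);
translate([1773, 672, 0]) cube([78, 78, 419]);


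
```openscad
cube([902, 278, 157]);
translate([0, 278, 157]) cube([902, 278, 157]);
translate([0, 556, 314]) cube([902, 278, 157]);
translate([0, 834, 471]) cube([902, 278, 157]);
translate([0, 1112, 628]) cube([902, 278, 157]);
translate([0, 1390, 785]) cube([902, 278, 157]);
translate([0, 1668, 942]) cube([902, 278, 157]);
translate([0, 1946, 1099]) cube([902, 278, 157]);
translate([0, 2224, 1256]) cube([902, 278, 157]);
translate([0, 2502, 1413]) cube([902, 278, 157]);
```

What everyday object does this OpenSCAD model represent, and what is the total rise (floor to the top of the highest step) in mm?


A staircase. The total rise is 1570 mm.

10 identical blocks, each offset up and back from the previous — a staircase. Each step is 157 mm tall and there are 10 of them, so the total rise is 10 × 157 = 1570 mm.


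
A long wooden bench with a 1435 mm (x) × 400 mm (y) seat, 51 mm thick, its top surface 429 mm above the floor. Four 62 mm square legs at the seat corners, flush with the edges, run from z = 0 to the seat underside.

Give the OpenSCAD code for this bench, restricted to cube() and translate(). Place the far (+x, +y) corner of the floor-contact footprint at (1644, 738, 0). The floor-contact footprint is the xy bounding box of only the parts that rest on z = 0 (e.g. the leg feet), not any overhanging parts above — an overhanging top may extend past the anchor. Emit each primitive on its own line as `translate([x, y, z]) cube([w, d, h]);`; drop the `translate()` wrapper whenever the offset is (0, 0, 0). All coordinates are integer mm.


translate([209, 338, 378]) cube([1435, 400, 51]);
translate([209, 338, 0]) cube([62, 62, 378]);
translate([209, 676, 0]) cube([62, 62, 378]);
translate([1582, 338, 0]) cube([62, 62, 378]);
translate([1582, 676, 0]) cube([62, 62, 378]);


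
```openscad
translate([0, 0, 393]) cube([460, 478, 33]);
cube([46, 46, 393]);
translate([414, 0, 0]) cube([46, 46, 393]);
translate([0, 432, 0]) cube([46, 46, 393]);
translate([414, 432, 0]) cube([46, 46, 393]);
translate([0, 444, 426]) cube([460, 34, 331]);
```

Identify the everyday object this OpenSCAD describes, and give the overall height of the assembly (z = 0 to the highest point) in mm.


A chair. The overall height is 757 mm.

A slab on four corner posts with a tall panel at the back — a chair. The seat slab sits at z = 393 with thickness 33, and the 331 mm backrest starts at the seat top, so the overall height is 393 + 33 + 331 = 757 mm.


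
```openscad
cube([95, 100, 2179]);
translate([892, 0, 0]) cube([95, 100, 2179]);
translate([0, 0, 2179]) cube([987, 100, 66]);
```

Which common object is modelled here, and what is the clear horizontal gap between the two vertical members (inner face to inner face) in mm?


A door frame. The clear opening width is 797 mm.

Two 2179 mm tall posts with a header on top — a door frame. The left jamb is 95 mm wide at x = 0; the right jamb starts at x = 892. The clear opening is 892 − 95 = 797 mm.


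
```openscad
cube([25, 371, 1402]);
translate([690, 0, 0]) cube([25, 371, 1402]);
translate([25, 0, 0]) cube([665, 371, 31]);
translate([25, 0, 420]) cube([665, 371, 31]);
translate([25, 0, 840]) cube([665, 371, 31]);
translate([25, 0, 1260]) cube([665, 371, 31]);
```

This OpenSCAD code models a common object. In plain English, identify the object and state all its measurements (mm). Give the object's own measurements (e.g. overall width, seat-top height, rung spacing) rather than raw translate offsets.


An open bookshelf. Two side panels, each 25 mm thick, 371 mm deep and 1402 mm tall, stand 715 mm apart (outside-to-outside). Between them sit 4 shelves, each 31 mm thick and 371 mm deep, spanning the full gap between the sides. The bottom shelf rests on the floor (its underside at z = 0) and the clear gap between one shelf's top and the next shelf's underside is 389 mm.


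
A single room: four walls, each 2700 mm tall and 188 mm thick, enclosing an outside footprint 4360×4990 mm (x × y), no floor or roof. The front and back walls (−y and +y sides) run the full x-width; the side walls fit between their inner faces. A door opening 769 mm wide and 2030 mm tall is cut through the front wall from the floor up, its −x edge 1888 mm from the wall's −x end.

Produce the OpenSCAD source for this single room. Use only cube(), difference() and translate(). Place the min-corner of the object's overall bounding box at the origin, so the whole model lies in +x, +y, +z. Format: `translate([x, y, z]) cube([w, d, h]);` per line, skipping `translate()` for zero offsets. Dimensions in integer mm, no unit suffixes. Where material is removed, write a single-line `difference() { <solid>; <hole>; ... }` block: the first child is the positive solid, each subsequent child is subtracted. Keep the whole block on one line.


difference() { cube([4360, 188, 2700]); translate([1888, 0, 0]) cube([769, 188, 2030]); }
translate([0, 4802, 0]) cube([4360, 188, 2700]);
translate([0, 188, 0]) cube([188, 4614, 2700]);
translate([4172, 188, 0]) cube([188, 4614, 2700]);


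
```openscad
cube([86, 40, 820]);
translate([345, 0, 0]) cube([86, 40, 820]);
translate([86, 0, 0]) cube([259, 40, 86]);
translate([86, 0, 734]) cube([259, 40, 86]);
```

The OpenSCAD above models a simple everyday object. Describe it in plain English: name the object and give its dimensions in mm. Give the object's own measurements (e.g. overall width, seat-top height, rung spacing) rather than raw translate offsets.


A rectangular picture frame lying in the x–z plane (depth along y). The opening is 259 mm wide (x) by 648 mm tall (z), surrounded by a border 86 mm wide on all four sides. The frame is 40 mm deep and is made of two full-height vertical stiles with two horizontal rails fitted between them.


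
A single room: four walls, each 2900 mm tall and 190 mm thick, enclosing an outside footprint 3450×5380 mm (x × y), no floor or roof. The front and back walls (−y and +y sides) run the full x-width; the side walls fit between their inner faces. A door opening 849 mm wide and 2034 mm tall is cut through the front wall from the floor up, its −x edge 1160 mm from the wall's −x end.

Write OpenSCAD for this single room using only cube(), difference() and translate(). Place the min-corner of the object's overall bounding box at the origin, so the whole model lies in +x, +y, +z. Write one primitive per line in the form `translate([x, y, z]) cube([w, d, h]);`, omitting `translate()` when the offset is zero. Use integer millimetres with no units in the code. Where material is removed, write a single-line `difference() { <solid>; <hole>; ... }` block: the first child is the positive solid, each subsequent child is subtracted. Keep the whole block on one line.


difference() { cube([3450, 190, 2900]); translate([1160, 0, 0]) cube([849, 190, 2034]); }
translate([0, 5190, 0]) cube([3450, 190, 2900]);
translate([0, 190, 0]) cube([190, 5000, 2900]);
translate([3260, 190, 0]) cube([190, 5000, 2900]);


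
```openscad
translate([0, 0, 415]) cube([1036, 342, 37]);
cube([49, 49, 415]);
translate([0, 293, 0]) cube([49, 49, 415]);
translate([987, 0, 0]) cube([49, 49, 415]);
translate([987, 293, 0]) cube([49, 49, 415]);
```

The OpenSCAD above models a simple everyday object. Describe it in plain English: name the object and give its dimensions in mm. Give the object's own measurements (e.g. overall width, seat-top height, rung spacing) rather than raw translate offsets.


A bench: a 1036×342 mm seat slab, 37 mm thick, top at z = 452 mm, on four 49×49 mm square legs flush with the seat corners and standing on z = 0.


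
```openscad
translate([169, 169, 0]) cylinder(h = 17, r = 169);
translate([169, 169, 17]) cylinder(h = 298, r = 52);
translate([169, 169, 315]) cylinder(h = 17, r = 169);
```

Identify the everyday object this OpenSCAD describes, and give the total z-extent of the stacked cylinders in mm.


A spool. The overall height is 332 mm.

Three coaxial cylinders, large–small–large — a spool. Two 17 mm flanges and a 298 mm core give 17 + 298 + 17 = 332 mm.


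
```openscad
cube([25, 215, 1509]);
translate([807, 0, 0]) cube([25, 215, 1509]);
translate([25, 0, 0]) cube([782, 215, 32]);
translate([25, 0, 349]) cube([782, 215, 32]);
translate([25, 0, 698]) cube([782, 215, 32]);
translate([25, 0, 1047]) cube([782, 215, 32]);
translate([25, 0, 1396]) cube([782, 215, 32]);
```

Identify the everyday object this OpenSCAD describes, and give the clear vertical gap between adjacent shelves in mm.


A bookshelf. The clear shelf gap is 317 mm.

Two tall side panels with 5 horizontal boards between them — a bookshelf. The first two shelf undersides are at z = 0 and z = 349; with shelf thickness 32, the clear gap is 349 − 0 − 32 = 317 mm.


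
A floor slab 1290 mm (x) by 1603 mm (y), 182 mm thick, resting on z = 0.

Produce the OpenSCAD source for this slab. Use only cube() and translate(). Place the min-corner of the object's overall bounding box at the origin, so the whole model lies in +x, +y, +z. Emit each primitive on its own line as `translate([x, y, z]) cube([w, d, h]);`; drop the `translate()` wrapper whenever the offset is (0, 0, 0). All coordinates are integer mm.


cube([1290, 1603, 182]);


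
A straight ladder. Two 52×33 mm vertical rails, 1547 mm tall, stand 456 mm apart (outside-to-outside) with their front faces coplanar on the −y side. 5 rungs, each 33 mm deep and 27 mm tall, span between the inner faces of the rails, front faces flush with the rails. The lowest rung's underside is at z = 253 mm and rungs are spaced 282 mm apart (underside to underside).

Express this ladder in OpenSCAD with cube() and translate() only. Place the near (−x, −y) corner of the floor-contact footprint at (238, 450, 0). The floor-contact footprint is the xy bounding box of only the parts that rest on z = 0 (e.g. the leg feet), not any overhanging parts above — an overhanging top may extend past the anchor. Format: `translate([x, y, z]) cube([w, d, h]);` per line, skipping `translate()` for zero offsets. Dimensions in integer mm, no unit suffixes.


translate([238, 450, 0]) cube([52, 33, 1547]);
translate([642, 450, 0]) cube([52, 33, 1547]);
translate([290, 450, 253]) cube([352, 33, 27]);
translate([290, 450, 535]) cube([352, 33, 27]);
translate([290, 450, 817]) cube([352, 33, 27]);
translate([290, 450, 1099]) cube([352, 33, 27]);
translate([290, 450, 1381]) cube([352, 33, 27]);


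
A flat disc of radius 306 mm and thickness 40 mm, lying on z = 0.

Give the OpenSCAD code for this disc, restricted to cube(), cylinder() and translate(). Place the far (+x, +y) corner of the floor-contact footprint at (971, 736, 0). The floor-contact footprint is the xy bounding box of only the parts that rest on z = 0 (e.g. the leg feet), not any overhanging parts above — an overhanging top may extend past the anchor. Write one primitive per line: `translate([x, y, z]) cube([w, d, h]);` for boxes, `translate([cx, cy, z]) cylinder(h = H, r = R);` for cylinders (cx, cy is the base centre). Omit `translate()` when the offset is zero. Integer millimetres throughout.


translate([665, 430, 0]) cylinder(h = 40, r = 306);
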